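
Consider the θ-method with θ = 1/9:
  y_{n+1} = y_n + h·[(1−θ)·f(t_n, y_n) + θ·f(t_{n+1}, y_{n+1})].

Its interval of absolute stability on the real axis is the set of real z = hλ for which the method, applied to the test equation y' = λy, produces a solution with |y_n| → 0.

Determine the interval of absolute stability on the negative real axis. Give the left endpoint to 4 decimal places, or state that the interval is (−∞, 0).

Set f=λy, z=hλ:
  y_{n+1} = y_n + z·[8/9·y_n + 1/9·y_{n+1}] ⇒ (1 − 1/9z)y_{n+1} = (1 + 8/9z)y_n
  so R(z) = (1 + 8/9z)/(1 − 1/9z).

Need |R(x)|<1, x<0.
x=-1.32: |R|=0.1512
R=−1: 1+8/9x = −1+1/9x ⇒ -7/9x=2 ⇒ x=2/(-7/9)=-2.5714
Confirm numerically:
  x=-1.671: |R|=0.40933 <1
  x=-1.608: |R|=0.36425 <1
  x=-1.055: |R|=0.05569 <1
  x=-2.793: |R|=1.13152 >1
  x=-2.656: |R|=1.05079 >1
  x=-2.597: |R|=1.01544 >1
Interval (-2.5714, 0).

(-2.5714, 0).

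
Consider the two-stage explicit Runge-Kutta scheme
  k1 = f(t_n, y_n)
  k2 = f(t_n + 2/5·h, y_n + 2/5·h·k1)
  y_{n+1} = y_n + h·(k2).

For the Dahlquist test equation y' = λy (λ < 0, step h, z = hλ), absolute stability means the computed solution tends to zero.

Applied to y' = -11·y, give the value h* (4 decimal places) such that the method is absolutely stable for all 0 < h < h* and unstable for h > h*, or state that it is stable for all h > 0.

On y'=λy, z=hλ:
  k1=λy_n ⇒ h·k1=z·y_n;  k2=λ(1+2/5z)y_n ⇒ h·k2=z(1+2/5z)y_n
  y_{n+1}/y_n = 1 + z(1+2/5z) = 1 + z + 2/5z²
  so R(z) = 1 + z + 2/5z².

Need |R(x)|<1, x<0.
x=-1.57: |R|=0.4160
R=1: x+2/5x²=0 ⇒ x=−5/2=-2.5000; min R=1−1/(4·2/5)=0.3750>−1
Confirm numerically:
  x=-1.839: |R|=0.51377 <1
  x=-1.661: |R|=0.44257 <1
  x=-1.651: |R|=0.43932 <1
  x=-1.572: |R|=0.41647 <1
  x=-3.058: |R|=1.68255 >1
  x=-2.697: |R|=1.21252 >1
Stable set (-2.5000, 0).

(-2.5000,0); λ=-11 ⇒ h* = (5/2)/11 = 0.2273.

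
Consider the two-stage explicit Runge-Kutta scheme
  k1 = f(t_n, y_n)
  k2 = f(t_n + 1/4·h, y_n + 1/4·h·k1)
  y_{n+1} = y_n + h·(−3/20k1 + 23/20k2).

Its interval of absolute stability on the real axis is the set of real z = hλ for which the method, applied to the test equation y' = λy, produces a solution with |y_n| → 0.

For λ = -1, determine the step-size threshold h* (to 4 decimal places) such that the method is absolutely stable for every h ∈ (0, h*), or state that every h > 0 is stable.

(-3.4783,0); λ=-1 ⇒ h* = (80/23)/1 = 3.4783.

With y'=λy (z=hλ):
  k1=λy_n ⇒ h·k1=z·y_n;  k2=λ(1+1/4z)y_n ⇒ h·k2=z(1+1/4z)y_n
  y_{n+1}/y_n = 1 − 3/20z + 23/20z(1+1/4z) = 1 + z + 23/80z²
  Hence R(z) = 1 + z + 23/80z².

Need |R(x)|<1, x<0.
x=-1.47: |R|=0.1513
R=1: x+23/80x²=0 ⇒ x=−80/23=-3.4783; min R=1−1/(4·23/80)=0.1304>−1
Confirm numerically:
  x=-2.405: |R|=0.25791 <1
  x=-2.149: |R|=0.17873 <1
  x=-1.499: |R|=0.14701 <1
  x=-3.674: |R|=1.20675 >1
  x=-3.609: |R|=1.13565 >1
Stable set (-3.4783, 0).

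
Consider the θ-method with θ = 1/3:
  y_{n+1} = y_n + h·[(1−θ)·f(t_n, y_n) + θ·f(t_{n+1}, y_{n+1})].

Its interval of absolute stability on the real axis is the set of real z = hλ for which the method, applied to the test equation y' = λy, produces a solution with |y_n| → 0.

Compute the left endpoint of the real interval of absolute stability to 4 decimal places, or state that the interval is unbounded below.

On y'=λy, z=hλ:
  y_{n+1} = y_n + z·[2/3·y_n + 1/3·y_{n+1}] ⇒ (1 − 1/3z)y_{n+1} = (1 + 2/3z)y_n
  ⇒ R(z) = (1 + 2/3z)/(1 − 1/3z).

Need |R(x)|<1, x<0.
x=-1.09: |R|=0.2005
R=−1: 1+2/3x = −1+1/3x ⇒ -1/3x=2 ⇒ x=2/(-1/3)=-6.0000
Confirm numerically:
  x=-5.416: |R|=0.93061 <1
  x=-5.006: |R|=0.87584 <1
  x=-3.674: |R|=0.65148 <1
  x=-6.453: |R|=1.04792 >1
  x=-6.110: |R|=1.01207 >1
Interval (-6.0000, 0).

z* = -6.0000.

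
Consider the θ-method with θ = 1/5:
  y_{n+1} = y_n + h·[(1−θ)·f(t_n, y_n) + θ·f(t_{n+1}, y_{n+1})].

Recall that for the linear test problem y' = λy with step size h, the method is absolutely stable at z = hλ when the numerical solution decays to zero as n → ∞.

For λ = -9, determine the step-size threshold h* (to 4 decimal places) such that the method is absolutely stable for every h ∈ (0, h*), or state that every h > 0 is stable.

(-3.3333,0); λ=-9 ⇒ h* = (10/3)/9 = 0.3704.

On y'=λy, z=hλ:
  y_{n+1} = y_n + z·[4/5·y_n + 1/5·y_{n+1}] ⇒ (1 − 1/5z)y_{n+1} = (1 + 4/5z)y_n
  Hence R(z) = (1 + 4/5z)/(1 − 1/5z).

Solve |R(x)|<1 on ℝ⁻.
x=-1.77: |R|=0.3072
R=−1: 1+4/5x = −1+1/5x ⇒ -3/5x=2 ⇒ x=2/(-3/5)=-3.3333
Confirm numerically:
  x=-3.275: |R|=0.97885 <1
  x=-2.794: |R|=0.79240 <1
  x=-1.872: |R|=0.36205 <1
  x=-1.500: |R|=0.15385 <1
  x=-3.466: |R|=1.04701 >1
  x=-3.425: |R|=1.03264 >1
Stable set (-3.3333, 0).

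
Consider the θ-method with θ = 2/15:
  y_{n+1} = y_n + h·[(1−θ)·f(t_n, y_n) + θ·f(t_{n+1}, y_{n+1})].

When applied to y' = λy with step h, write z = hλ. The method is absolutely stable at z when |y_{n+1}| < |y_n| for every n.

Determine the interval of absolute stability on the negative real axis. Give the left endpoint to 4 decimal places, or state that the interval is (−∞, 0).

Test eqn y'=λy, z=hλ:
  y_{n+1} = y_n + z·[13/15·y_n + 2/15·y_{n+1}] ⇒ (1 − 2/15z)y_{n+1} = (1 + 13/15z)y_n
  ⇒ R(z) = (1 + 13/15z)/(1 − 2/15z).

Boundary: |R(x)|=1, x<0.
x=-1.04: |R|=0.0867
R=−1: 1+13/15x = −1+2/15x ⇒ -11/15x=2 ⇒ x=2/(-11/15)=-2.7273
Confirm numerically:
  x=-2.104: |R|=0.64307 <1
  x=-1.834: |R|=0.47364 <1
  x=-1.390: |R|=0.17267 <1
  x=-1.363: |R|=0.15339 <1
  x=-3.181: |R|=1.23364 >1
  x=-2.941: |R|=1.11259 >1
  x=-2.824: |R|=1.05153 >1
Stable set (-2.7273, 0).

z∈(-2.7273,0).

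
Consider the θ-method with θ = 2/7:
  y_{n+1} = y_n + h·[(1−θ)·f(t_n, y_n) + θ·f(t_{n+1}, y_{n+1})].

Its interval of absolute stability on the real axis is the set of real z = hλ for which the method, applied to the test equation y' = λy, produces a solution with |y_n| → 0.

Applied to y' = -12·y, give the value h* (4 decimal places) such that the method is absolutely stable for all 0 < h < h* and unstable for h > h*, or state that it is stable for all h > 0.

(-4.6667,0); λ=-12 ⇒ h* = (14/3)/12 = 0.3889.

Set f=λy, z=hλ:
  y_{n+1} = y_n + z·[5/7·y_n + 2/7·y_{n+1}] ⇒ (1 − 2/7z)y_{n+1} = (1 + 5/7z)y_n
  so R(z) = (1 + 5/7z)/(1 − 2/7z).

Need |R(x)|<1, x<0.
x=-1.18: |R|=0.1175
R=−1: 1+5/7x = −1+2/7x ⇒ -3/7x=2 ⇒ x=2/(-3/7)=-4.6667
Confirm numerically:
  x=-4.020: |R|=0.87101 <1
  x=-2.779: |R|=0.54905 <1
  x=-2.266: |R|=0.37548 <1
  x=-4.865: |R|=1.03556 >1
  x=-4.841: |R|=1.03135 >1
Interval (-4.6667, 0).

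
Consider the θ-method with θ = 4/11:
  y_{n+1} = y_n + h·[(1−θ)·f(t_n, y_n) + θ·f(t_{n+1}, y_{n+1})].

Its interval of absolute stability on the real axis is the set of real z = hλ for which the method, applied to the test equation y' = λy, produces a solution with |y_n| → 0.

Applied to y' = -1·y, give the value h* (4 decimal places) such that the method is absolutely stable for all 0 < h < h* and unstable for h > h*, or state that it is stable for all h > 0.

(-7.3333,0); λ=-1 ⇒ h* = (22/3)/1 = 7.3333.

Test eqn y'=λy, z=hλ:
  y_{n+1} = y_n + z·[7/11·y_n + 4/11·y_{n+1}] ⇒ (1 − 4/11z)y_{n+1} = (1 + 7/11z)y_n
  so R(z) = (1 + 7/11z)/(1 − 4/11z).

Need |R(x)|<1, x<0.
x=-0.77: |R|=0.3984
R=−1: 1+7/11x = −1+4/11x ⇒ -3/11x=2 ⇒ x=2/(-3/11)=-7.3333
Confirm numerically:
  x=-5.477: |R|=0.83077 <1
  x=-4.116: |R|=0.64856 <1
  x=-3.147: |R|=0.46757 <1
  x=-7.904: |R|=1.04017 >1
  x=-7.724: |R|=1.02797 >1
Interval (-7.3333, 0).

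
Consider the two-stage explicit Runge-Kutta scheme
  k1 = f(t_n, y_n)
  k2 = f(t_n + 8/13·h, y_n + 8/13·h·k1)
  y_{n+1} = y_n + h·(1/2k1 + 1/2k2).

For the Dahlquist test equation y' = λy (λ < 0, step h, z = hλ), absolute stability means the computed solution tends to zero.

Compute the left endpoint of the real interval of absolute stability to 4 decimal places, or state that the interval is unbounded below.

Set f=λy, z=hλ:
  k1=λy_n ⇒ h·k1=z·y_n;  k2=λ(1+8/13z)y_n ⇒ h·k2=z(1+8/13z)y_n
  y_{n+1}/y_n = 1 + 1/2z + 1/2z(1+8/13z) = 1 + z + 4/13z²
  R(z) = 1 + z + 4/13z².

Boundary: |R(x)|=1, x<0.
x=-1: |R|=0.3077
R=1: x+4/13x²=0 ⇒ x=−13/4=-3.2500; min R=1−1/(4·4/13)=0.1875>−1
Confirm numerically:
  x=-2.690: |R|=0.53649 <1
  x=-2.096: |R|=0.25576 <1
  x=-1.947: |R|=0.21940 <1
  x=-1.767: |R|=0.19370 <1
  x=-3.667: |R|=1.47050 >1
  x=-3.571: |R|=1.35270 >1
  x=-3.514: |R|=1.28544 >1
So |R|<1 on (-3.2500, 0).

left endpoint -3.2500.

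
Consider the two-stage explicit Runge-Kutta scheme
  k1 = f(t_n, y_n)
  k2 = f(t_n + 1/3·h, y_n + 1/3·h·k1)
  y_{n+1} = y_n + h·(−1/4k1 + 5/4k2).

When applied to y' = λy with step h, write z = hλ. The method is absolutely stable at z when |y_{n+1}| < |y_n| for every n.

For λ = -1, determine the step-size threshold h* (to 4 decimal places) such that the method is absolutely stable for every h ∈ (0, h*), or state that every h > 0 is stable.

(-2.4000,0); λ=-1 ⇒ h* = (12/5)/1 = 2.4000.

On y'=λy, z=hλ:
  k1=λy_n ⇒ h·k1=z·y_n;  k2=λ(1+1/3z)y_n ⇒ h·k2=z(1+1/3z)y_n
  y_{n+1}/y_n = 1 − 1/4z + 5/4z(1+1/3z) = 1 + z + 5/12z²
  ⇒ R(z) = 1 + z + 5/12z².

Need |R(x)|<1, x<0.
x=-1.74: |R|=0.5215
R=1: x+5/12x²=0 ⇒ x=−12/5=-2.4000; min R=1−1/(4·5/12)=0.4000>−1
Confirm numerically:
  x=-1.986: |R|=0.65742 <1
  x=-1.705: |R|=0.50626 <1
  x=-1.410: |R|=0.41838 <1
  x=-1.358: |R|=0.41040 <1
  x=-2.787: |R|=1.44940 >1
  x=-2.728: |R|=1.37283 >1
  x=-2.696: |R|=1.33251 >1
Interval (-2.4000, 0).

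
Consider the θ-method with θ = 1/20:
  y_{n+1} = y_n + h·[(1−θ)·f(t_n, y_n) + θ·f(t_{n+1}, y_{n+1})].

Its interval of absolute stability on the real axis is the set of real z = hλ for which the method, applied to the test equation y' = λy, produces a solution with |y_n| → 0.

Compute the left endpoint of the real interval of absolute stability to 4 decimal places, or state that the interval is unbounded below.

left endpoint -2.2222.

On y'=λy, z=hλ:
  y_{n+1} = y_n + z·[19/20·y_n + 1/20·y_{n+1}] ⇒ (1 − 1/20z)y_{n+1} = (1 + 19/20z)y_n
  ⇒ R(z) = (1 + 19/20z)/(1 − 1/20z).

Find x<0 with |R(x)|<1.
x=-0.78: |R|=0.2493
R=−1: 1+19/20x = −1+1/20x ⇒ -9/10x=2 ⇒ x=2/(-9/10)=-2.2222
Confirm numerically:
  x=-1.341: |R|=0.25674 <1
  x=-1.180: |R|=0.11426 <1
  x=-1.113: |R|=0.05433 <1
  x=-2.493: |R|=1.21669 >1
  x=-2.300: |R|=1.06278 >1
Stable set (-2.2222, 0).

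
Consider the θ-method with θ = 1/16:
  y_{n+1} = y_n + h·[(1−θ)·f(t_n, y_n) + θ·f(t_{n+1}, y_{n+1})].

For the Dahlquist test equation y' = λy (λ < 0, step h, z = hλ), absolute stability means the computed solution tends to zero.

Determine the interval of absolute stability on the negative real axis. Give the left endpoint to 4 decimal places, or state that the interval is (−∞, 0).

z∈(-2.2857,0).

Set f=λy, z=hλ:
  y_{n+1} = y_n + z·[15/16·y_n + 1/16·y_{n+1}] ⇒ (1 − 1/16z)y_{n+1} = (1 + 15/16z)y_n
  so R(z) = (1 + 15/16z)/(1 − 1/16z).

Find x<0 with |R(x)|<1.
x=-0.94: |R|=0.1122
R=−1: 1+15/16x = −1+1/16x ⇒ -7/8x=2 ⇒ x=2/(-7/8)=-2.2857
Confirm numerically:
  x=-1.957: |R|=0.74372 <1
  x=-1.667: |R|=0.50971 <1
  x=-1.009: |R|=0.05086 <1
  x=-0.929: |R|=0.12198 <1
  x=-2.668: |R|=1.28669 >1
  x=-2.519: |R|=1.17636 >1
So |R|<1 on (-2.2857, 0).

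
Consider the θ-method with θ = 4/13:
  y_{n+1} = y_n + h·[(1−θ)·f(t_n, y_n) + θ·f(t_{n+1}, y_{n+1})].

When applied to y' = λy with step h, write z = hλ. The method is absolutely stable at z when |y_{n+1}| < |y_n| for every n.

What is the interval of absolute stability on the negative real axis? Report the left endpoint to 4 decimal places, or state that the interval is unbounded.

With y'=λy (z=hλ):
  y_{n+1} = y_n + z·[9/13·y_n + 4/13·y_{n+1}] ⇒ (1 − 4/13z)y_{n+1} = (1 + 9/13z)y_n
  Hence R(z) = (1 + 9/13z)/(1 − 4/13z).

Find x<0 with |R(x)|<1.
x=-1.49: |R|=0.0216
R=−1: 1+9/13x = −1+4/13x ⇒ -5/13x=2 ⇒ x=2/(-5/13)=-5.2000
Confirm numerically:
  x=-3.793: |R|=0.75028 <1
  x=-3.769: |R|=0.74516 <1
  x=-3.186: |R|=0.60884 <1
  x=-2.867: |R|=0.52325 <1
  x=-5.619: |R|=1.05905 >1
  x=-5.617: |R|=1.05879 >1
Stable set (-5.2000, 0).

z∈(-5.2000,0).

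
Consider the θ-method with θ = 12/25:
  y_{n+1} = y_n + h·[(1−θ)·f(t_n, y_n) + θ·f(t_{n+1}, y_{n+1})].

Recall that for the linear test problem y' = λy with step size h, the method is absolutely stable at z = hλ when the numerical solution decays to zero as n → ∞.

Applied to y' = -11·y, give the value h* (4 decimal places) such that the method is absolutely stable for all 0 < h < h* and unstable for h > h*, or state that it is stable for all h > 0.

(-50.0000,0); λ=-11 ⇒ h* = (50)/11 = 4.5455.

Set f=λy, z=hλ:
  y_{n+1} = y_n + z·[13/25·y_n + 12/25·y_{n+1}] ⇒ (1 − 12/25z)y_{n+1} = (1 + 13/25z)y_n
  R(z) = (1 + 13/25z)/(1 − 12/25z).

Boundary: |R(x)|=1, x<0.
x=-1.67: |R|=0.0730
R=−1: 1+13/25x = −1+12/25x ⇒ -1/25x=2 ⇒ x=2/(-1/25)=-50.0000
Confirm numerically:
  x=-46.552: |R|=0.99409 <1
  x=-44.708: |R|=0.99058 <1
  x=-36.381: |R|=0.97049 <1
  x=-21.616: |R|=0.90019 <1
  x=-50.391: |R|=1.00062 >1
  x=-50.180: |R|=1.00029 >1
  x=-50.157: |R|=1.00025 >1
Stable set (-50.0000, 0).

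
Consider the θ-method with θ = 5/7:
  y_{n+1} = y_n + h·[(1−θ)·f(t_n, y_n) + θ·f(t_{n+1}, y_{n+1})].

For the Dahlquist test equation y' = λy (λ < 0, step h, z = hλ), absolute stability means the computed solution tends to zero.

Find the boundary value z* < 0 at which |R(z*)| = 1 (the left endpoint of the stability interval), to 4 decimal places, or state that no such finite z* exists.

Set f=λy, z=hλ:
  y_{n+1} = y_n + z·[2/7·y_n + 5/7·y_{n+1}] ⇒ (1 − 5/7z)y_{n+1} = (1 + 2/7z)y_n
  R(z) = (1 + 2/7z)/(1 − 5/7z).

Solve |R(x)|<1 on ℝ⁻.
x=-1.78: |R|=0.2164
x=-2: |R|=0.1765
x=-10: |R|=0.2281
x=-100: |R|=0.3807
θ=5/7≥1/2 ⇒ |1+2/7x|<|1−5/7x| ∀x<0 ⇒ stable on all of ℝ⁻.

interval (−∞, 0).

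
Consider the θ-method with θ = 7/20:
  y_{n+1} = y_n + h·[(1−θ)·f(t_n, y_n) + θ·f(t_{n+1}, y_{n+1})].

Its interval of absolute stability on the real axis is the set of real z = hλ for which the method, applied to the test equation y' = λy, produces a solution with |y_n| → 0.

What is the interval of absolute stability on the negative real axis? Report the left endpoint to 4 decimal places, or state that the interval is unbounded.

(-6.6667, 0).

On y'=λy, z=hλ:
  y_{n+1} = y_n + z·[13/20·y_n + 7/20·y_{n+1}] ⇒ (1 − 7/20z)y_{n+1} = (1 + 13/20z)y_n
  ⇒ R(z) = (1 + 13/20z)/(1 − 7/20z).

Boundary: |R(x)|=1, x<0.
x=-1.39: |R|=0.0649
R=−1: 1+13/20x = −1+7/20x ⇒ -3/10x=2 ⇒ x=2/(-3/10)=-6.6667
Confirm numerically:
  x=-6.464: |R|=0.98136 <1
  x=-6.351: |R|=0.97062 <1
  x=-5.732: |R|=0.90673 <1
  x=-3.595: |R|=0.59194 <1
  x=-7.095: |R|=1.03689 >1
  x=-6.932: |R|=1.02323 >1
So |R|<1 on (-6.6667, 0).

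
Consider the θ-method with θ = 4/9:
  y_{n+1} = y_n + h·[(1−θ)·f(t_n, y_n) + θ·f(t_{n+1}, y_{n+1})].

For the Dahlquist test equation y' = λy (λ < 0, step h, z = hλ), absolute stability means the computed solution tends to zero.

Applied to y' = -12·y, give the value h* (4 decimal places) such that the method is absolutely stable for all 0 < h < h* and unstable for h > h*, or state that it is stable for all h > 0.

With y'=λy (z=hλ):
  y_{n+1} = y_n + z·[5/9·y_n + 4/9·y_{n+1}] ⇒ (1 − 4/9z)y_{n+1} = (1 + 5/9z)y_n
  R(z) = (1 + 5/9z)/(1 − 4/9z).

Boundary: |R(x)|=1, x<0.
x=-1.46: |R|=0.1146
R=−1: 1+5/9x = −1+4/9x ⇒ -1/9x=2 ⇒ x=2/(-1/9)=-18.0000
Confirm numerically:
  x=-10.464: |R|=0.85182 <1
  x=-10.355: |R|=0.84837 <1
  x=-9.478: |R|=0.81834 <1
  x=-8.502: |R|=0.77916 <1
  x=-18.586: |R|=1.00703 >1
  x=-18.075: |R|=1.00092 >1
Stable set (-18.0000, 0).

(-18.0000,0); λ=-12 ⇒ h* = (18)/12 = 1.5000.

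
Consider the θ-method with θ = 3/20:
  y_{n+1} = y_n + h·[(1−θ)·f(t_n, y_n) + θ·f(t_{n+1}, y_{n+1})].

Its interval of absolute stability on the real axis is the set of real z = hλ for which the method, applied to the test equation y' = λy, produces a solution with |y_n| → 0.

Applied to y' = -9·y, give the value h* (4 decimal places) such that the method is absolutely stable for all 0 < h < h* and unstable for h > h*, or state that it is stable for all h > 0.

(-2.8571,0); λ=-9 ⇒ h* = (20/7)/9 = 0.3175.

On y'=λy, z=hλ:
  y_{n+1} = y_n + z·[17/20·y_n + 3/20·y_{n+1}] ⇒ (1 − 3/20z)y_{n+1} = (1 + 17/20z)y_n
  Hence R(z) = (1 + 17/20z)/(1 − 3/20z).

Solve |R(x)|<1 on ℝ⁻.
x=-0.63: |R|=0.4244
R=−1: 1+17/20x = −1+3/20x ⇒ -7/10x=2 ⇒ x=2/(-7/10)=-2.8571
Confirm numerically:
  x=-2.811: |R|=0.97728 <1
  x=-2.706: |R|=0.92475 <1
  x=-1.726: |R|=0.37104 <1
  x=-1.272: |R|=0.06819 <1
  x=-3.376: |R|=1.24110 >1
  x=-3.253: |R|=1.18623 >1
Interval (-2.8571, 0).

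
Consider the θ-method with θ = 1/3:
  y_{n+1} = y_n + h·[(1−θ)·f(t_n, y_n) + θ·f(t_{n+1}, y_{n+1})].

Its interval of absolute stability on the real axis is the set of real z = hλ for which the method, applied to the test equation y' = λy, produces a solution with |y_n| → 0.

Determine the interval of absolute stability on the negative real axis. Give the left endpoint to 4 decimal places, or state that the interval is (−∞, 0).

z∈(-6.0000,0).

Set f=λy, z=hλ:
  y_{n+1} = y_n + z·[2/3·y_n + 1/3·y_{n+1}] ⇒ (1 − 1/3z)y_{n+1} = (1 + 2/3z)y_n
  R(z) = (1 + 2/3z)/(1 − 1/3z).

Need |R(x)|<1, x<0.
x=-0.76: |R|=0.3936
R=−1: 1+2/3x = −1+1/3x ⇒ -1/3x=2 ⇒ x=2/(-1/3)=-6.0000
Confirm numerically:
  x=-4.915: |R|=0.86292 <1
  x=-3.010: |R|=0.50250 <1
  x=-2.733: |R|=0.43014 <1
  x=-6.568: |R|=1.05936 >1
  x=-6.334: |R|=1.03578 >1
So |R|<1 on (-6.0000, 0).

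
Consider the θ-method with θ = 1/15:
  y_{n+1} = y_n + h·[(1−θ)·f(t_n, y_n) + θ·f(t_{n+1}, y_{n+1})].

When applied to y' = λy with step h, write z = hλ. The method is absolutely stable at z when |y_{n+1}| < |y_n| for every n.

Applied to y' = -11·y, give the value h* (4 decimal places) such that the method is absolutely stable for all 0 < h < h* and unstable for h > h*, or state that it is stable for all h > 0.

(-2.3077,0); λ=-11 ⇒ h* = (30/13)/11 = 0.2098.

Test eqn y'=λy, z=hλ:
  y_{n+1} = y_n + z·[14/15·y_n + 1/15·y_{n+1}] ⇒ (1 − 1/15z)y_{n+1} = (1 + 14/15z)y_n
  ⇒ R(z) = (1 + 14/15z)/(1 − 1/15z).

Find x<0 with |R(x)|<1.
x=-1.69: |R|=0.5189
R=−1: 1+14/15x = −1+1/15x ⇒ -13/15x=2 ⇒ x=2/(-13/15)=-2.3077
Confirm numerically:
  x=-2.260: |R|=0.96408 <1
  x=-2.035: |R|=0.79190 <1
  x=-1.991: |R|=0.75770 <1
  x=-2.647: |R|=1.24996 >1
  x=-2.512: |R|=1.15167 >1
  x=-2.349: |R|=1.03095 >1
Interval (-2.3077, 0).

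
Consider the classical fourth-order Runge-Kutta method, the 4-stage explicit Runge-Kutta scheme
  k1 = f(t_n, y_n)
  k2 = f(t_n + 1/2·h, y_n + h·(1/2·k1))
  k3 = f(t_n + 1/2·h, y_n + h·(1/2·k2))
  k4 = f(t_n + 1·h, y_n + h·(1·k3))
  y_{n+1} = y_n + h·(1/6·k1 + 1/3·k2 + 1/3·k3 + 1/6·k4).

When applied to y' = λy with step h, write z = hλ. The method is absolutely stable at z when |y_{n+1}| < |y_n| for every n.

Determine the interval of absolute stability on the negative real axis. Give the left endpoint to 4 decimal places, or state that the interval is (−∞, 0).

(-2.7853, 0).

With y'=λy (z=hλ):
  order 4, 4-stage ⇒ R(z)=1+z+z^2/2+z^3/6+z^4/24
  (e.g. R(-0.56)=0.57163, |R|=0.57163)

Need |R(x)|<1, x<0.
x=-0.56: |R|=0.5716
|R(-3)|=1.3750 |R(-2.84)|=1.0857 |R(-2.02)|=0.3402
Bisect:
  x_lo=-3.6801 |R|=3.4270  x_hi=-0.3853 |R|=0.6803
  mid=-2.03268 |R|=0.34477 →hi
  mid=-2.85637 |R|=1.11256 →lo
  mid=-2.44452 |R|=0.59658 →hi
  mid=-2.65045 |R|=0.81501 →hi
  mid=-2.75341 |R|=0.95298 →hi
  mid=-2.80489 |R|=1.02995 →lo
  mid=-2.77915 |R|=0.99078 →hi
  mid=-2.79202 |R|=1.01019 →lo
  ...
  [-2.78538,-2.78518] ⇒ x*=-2.7853
So |R|<1 on (-2.7853, 0).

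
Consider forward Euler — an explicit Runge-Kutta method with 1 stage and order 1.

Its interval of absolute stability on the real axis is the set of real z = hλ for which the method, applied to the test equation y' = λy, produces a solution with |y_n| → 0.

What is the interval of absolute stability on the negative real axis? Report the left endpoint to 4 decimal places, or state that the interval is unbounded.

On y'=λy, z=hλ:
  order 1, 1-stage ⇒ R(z)=1+z
  (e.g. R(-1.29)=-0.29000, |R|=0.29000)

Solve |R(x)|<1 on ℝ⁻.
x=-1.29: |R|=0.2900
|R(-1.03)|=0.0300 |R(-0.89)|=0.1100 |R(-0.53)|=0.4700
Bisect:
  x_lo=-2.7913 |R|=1.7913  x_hi=-0.3953 |R|=0.6047
  mid=-1.59331 |R|=0.59331 →hi
  mid=-2.19229 |R|=1.19229 →lo
  mid=-1.89280 |R|=0.89280 →hi
  mid=-2.04254 |R|=1.04254 →lo
  mid=-1.96767 |R|=0.96767 →hi
  mid=-2.00511 |R|=1.00511 →lo
  mid=-1.98639 |R|=0.98639 →hi
  ...
  [-2.00014,-1.99999] ⇒ x*=-2.0000
Interval (-2.0000, 0).

z∈(-2.0000,0).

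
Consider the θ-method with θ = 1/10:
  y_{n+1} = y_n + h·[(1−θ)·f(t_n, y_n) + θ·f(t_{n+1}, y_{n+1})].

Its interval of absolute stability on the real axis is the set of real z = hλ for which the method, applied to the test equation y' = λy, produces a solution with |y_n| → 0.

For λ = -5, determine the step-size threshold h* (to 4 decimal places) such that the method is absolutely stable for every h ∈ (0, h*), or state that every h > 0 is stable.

Set f=λy, z=hλ:
  y_{n+1} = y_n + z·[9/10·y_n + 1/10·y_{n+1}] ⇒ (1 − 1/10z)y_{n+1} = (1 + 9/10z)y_n
  so R(z) = (1 + 9/10z)/(1 − 1/10z).

Find x<0 with |R(x)|<1.
x=-1.56: |R|=0.3495
R=−1: 1+9/10x = −1+1/10x ⇒ -4/5x=2 ⇒ x=2/(-4/5)=-2.5000
Confirm numerically:
  x=-2.447: |R|=0.96594 <1
  x=-2.234: |R|=0.82606 <1
  x=-1.780: |R|=0.51104 <1
  x=-1.247: |R|=0.10874 <1
  x=-2.972: |R|=1.29109 >1
  x=-2.958: |R|=1.28276 >1
So |R|<1 on (-2.5000, 0).

(-2.5000,0); λ=-5 ⇒ h* = (5/2)/5 = 0.5000.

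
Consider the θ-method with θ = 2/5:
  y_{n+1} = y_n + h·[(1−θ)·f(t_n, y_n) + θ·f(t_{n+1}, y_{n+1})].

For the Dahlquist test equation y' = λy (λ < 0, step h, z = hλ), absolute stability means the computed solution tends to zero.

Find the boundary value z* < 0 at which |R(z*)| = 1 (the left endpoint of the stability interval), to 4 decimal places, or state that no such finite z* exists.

left endpoint -10.0000.

Set f=λy, z=hλ:
  y_{n+1} = y_n + z·[3/5·y_n + 2/5·y_{n+1}] ⇒ (1 − 2/5z)y_{n+1} = (1 + 3/5z)y_n
  so R(z) = (1 + 3/5z)/(1 − 2/5z).

Solve |R(x)|<1 on ℝ⁻.
x=-1.14: |R|=0.2170
R=−1: 1+3/5x = −1+2/5x ⇒ -1/5x=2 ⇒ x=2/(-1/5)=-10.0000
Confirm numerically:
  x=-9.033: |R|=0.95808 <1
  x=-7.646: |R|=0.88399 <1
  x=-6.538: |R|=0.80848 <1
  x=-5.502: |R|=0.71895 <1
  x=-10.541: |R|=1.02074 >1
  x=-10.356: |R|=1.01385 >1
  x=-10.320: |R|=1.01248 >1
Interval (-10.0000, 0).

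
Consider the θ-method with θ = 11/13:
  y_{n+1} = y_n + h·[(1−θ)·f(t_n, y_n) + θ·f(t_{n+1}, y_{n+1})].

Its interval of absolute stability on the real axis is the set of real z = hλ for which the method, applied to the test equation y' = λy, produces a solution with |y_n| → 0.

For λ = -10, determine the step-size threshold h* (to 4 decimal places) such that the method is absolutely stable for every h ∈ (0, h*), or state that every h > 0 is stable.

(−∞, 0) — no finite endpoint. Any h>0 works for λ=-10.

With y'=λy (z=hλ):
  y_{n+1} = y_n + z·[2/13·y_n + 11/13·y_{n+1}] ⇒ (1 − 11/13z)y_{n+1} = (1 + 2/13z)y_n
  so R(z) = (1 + 2/13z)/(1 − 11/13z).

Need |R(x)|<1, x<0.
x=-1.77: |R|=0.2913
x=-2: |R|=0.2571
x=-10: |R|=0.0569
x=-100: |R|=0.1680
θ=11/13≥1/2 ⇒ |1+2/13x|<|1−11/13x| ∀x<0 ⇒ interval (−∞,0).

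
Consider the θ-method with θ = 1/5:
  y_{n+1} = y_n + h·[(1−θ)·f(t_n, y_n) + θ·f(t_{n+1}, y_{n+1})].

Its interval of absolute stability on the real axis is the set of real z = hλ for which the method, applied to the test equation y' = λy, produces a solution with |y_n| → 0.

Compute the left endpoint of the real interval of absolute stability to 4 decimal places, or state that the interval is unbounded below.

left endpoint -3.3333.

On y'=λy, z=hλ:
  y_{n+1} = y_n + z·[4/5·y_n + 1/5·y_{n+1}] ⇒ (1 − 1/5z)y_{n+1} = (1 + 4/5z)y_n
  ⇒ R(z) = (1 + 4/5z)/(1 − 1/5z).

Find x<0 with |R(x)|<1.
x=-0.41: |R|=0.6211
R=−1: 1+4/5x = −1+1/5x ⇒ -3/5x=2 ⇒ x=2/(-3/5)=-3.3333
Confirm numerically:
  x=-3.297: |R|=0.98686 <1
  x=-2.531: |R|=0.68039 <1
  x=-1.447: |R|=0.12223 <1
  x=-3.878: |R|=1.18405 >1
  x=-3.424: |R|=1.03229 >1
  x=-3.399: |R|=1.02346 >1
Interval (-3.3333, 0).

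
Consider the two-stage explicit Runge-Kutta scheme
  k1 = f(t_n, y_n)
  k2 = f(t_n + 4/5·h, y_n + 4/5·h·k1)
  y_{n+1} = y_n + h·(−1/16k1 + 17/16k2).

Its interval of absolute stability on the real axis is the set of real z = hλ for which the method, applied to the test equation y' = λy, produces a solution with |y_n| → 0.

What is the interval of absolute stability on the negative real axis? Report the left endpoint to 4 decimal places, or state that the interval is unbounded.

Set f=λy, z=hλ:
  k1=λy_n ⇒ h·k1=z·y_n;  k2=λ(1+4/5z)y_n ⇒ h·k2=z(1+4/5z)y_n
  y_{n+1}/y_n = 1 − 1/16z + 17/16z(1+4/5z) = 1 + z + 17/20z²
  R(z) = 1 + z + 17/20z².

Need |R(x)|<1, x<0.
x=-0.52: |R|=0.7098
R=1: x+17/20x²=0 ⇒ x=−20/17=-1.1765; min R=1−1/(4·17/20)=0.7059>−1
Confirm numerically:
  x=-0.727: |R|=0.72225 <1
  x=-0.704: |R|=0.71727 <1
  x=-0.554: |R|=0.70688 <1
  x=-1.290: |R|=1.12448 >1
  x=-1.236: |R|=1.06254 >1
So |R|<1 on (-1.1765, 0).

(-1.1765, 0).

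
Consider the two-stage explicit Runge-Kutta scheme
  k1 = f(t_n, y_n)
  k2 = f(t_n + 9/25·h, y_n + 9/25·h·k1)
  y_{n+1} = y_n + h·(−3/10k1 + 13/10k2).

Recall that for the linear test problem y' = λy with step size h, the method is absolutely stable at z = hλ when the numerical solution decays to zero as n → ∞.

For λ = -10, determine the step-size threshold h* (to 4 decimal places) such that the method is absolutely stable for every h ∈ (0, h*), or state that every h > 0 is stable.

Set f=λy, z=hλ:
  k1=λy_n ⇒ h·k1=z·y_n;  k2=λ(1+9/25z)y_n ⇒ h·k2=z(1+9/25z)y_n
  y_{n+1}/y_n = 1 − 3/10z + 13/10z(1+9/25z) = 1 + z + 117/250z²
  ⇒ R(z) = 1 + z + 117/250z².

Solve |R(x)|<1 on ℝ⁻.
x=-1.45: |R|=0.5340
R=1: x+117/250x²=0 ⇒ x=−250/117=-2.1368; min R=1−1/(4·117/250)=0.4658>−1
Confirm numerically:
  x=-2.104: |R|=0.96775 <1
  x=-2.007: |R|=0.87813 <1
  x=-1.558: |R|=0.57801 <1
  x=-2.295: |R|=1.16997 >1
  x=-2.229: |R|=1.09623 >1
So |R|<1 on (-2.1368, 0).

(-2.1368,0); λ=-10 ⇒ h* = (250/117)/10 = 0.2137.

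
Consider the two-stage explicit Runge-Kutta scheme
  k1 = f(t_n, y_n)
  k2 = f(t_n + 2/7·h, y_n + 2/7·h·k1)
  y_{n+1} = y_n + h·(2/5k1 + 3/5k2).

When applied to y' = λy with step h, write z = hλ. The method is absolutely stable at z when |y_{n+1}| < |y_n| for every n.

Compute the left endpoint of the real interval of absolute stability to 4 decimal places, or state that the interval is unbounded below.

With y'=λy (z=hλ):
  k1=λy_n ⇒ h·k1=z·y_n;  k2=λ(1+2/7z)y_n ⇒ h·k2=z(1+2/7z)y_n
  y_{n+1}/y_n = 1 + 2/5z + 3/5z(1+2/7z) = 1 + z + 6/35z²
  so R(z) = 1 + z + 6/35z².

Find x<0 with |R(x)|<1.
x=-0.96: |R|=0.1980
R=1: x+6/35x²=0 ⇒ x=−35/6=-5.8333; min R=1−1/(4·6/35)=-0.4583>−1
Confirm numerically:
  x=-4.454: |R|=0.05318 <1
  x=-3.889: |R|=0.29626 <1
  x=-3.241: |R|=0.44030 <1
  x=-6.360: |R|=1.57422 >1
  x=-6.176: |R|=1.36280 >1
  x=-5.961: |R|=1.13046 >1
So |R|<1 on (-5.8333, 0).

z* = -5.8333.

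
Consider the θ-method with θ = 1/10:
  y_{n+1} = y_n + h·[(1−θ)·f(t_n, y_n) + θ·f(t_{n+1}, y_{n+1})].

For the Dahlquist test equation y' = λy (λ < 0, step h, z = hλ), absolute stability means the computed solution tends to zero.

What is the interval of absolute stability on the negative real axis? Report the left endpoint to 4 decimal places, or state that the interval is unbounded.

On y'=λy, z=hλ:
  y_{n+1} = y_n + z·[9/10·y_n + 1/10·y_{n+1}] ⇒ (1 − 1/10z)y_{n+1} = (1 + 9/10z)y_n
  so R(z) = (1 + 9/10z)/(1 − 1/10z).

Need |R(x)|<1, x<0.
x=-1.31: |R|=0.1583
R=−1: 1+9/10x = −1+1/10x ⇒ -4/5x=2 ⇒ x=2/(-4/5)=-2.5000
Confirm numerically:
  x=-1.902: |R|=0.59805 <1
  x=-1.694: |R|=0.44861 <1
  x=-1.619: |R|=0.39341 <1
  x=-1.580: |R|=0.36442 <1
  x=-3.040: |R|=1.33129 >1
  x=-3.031: |R|=1.32599 >1
  x=-2.931: |R|=1.26665 >1
So |R|<1 on (-2.5000, 0).

z∈(-2.5000,0).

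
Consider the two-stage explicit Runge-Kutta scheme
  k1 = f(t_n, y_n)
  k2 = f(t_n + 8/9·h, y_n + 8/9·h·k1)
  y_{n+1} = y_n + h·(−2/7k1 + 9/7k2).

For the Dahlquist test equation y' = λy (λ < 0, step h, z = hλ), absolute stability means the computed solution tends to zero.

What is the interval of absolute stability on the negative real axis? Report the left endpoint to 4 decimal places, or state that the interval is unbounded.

z∈(-0.8750,0).

Test eqn y'=λy, z=hλ:
  k1=λy_n ⇒ h·k1=z·y_n;  k2=λ(1+8/9z)y_n ⇒ h·k2=z(1+8/9z)y_n
  y_{n+1}/y_n = 1 − 2/7z + 9/7z(1+8/9z) = 1 + z + 8/7z²
  R(z) = 1 + z + 8/7z².

Find x<0 with |R(x)|<1.
x=-0.43: |R|=0.7813
R=1: x+8/7x²=0 ⇒ x=−7/8=-0.8750; min R=1−1/(4·8/7)=0.7812>−1
Confirm numerically:
  x=-0.776: |R|=0.91220 <1
  x=-0.649: |R|=0.83237 <1
  x=-0.604: |R|=0.81293 <1
  x=-0.416: |R|=0.78178 <1
  x=-1.411: |R|=1.86434 >1
  x=-1.269: |R|=1.57141 >1
  x=-1.234: |R|=1.50629 >1
Interval (-0.8750, 0).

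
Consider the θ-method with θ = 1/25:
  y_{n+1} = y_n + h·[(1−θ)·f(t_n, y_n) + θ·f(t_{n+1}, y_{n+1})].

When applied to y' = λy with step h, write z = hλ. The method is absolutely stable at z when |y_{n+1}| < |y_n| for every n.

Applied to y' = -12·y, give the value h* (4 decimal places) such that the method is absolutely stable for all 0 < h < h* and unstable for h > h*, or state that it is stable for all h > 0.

(-2.1739,0); λ=-12 ⇒ h* = (50/23)/12 = 0.1812.

With y'=λy (z=hλ):
  y_{n+1} = y_n + z·[24/25·y_n + 1/25·y_{n+1}] ⇒ (1 − 1/25z)y_{n+1} = (1 + 24/25z)y_n
  Hence R(z) = (1 + 24/25z)/(1 − 1/25z).

Need |R(x)|<1, x<0.
x=-0.85: |R|=0.1779
R=−1: 1+24/25x = −1+1/25x ⇒ -23/25x=2 ⇒ x=2/(-23/25)=-2.1739
Confirm numerically:
  x=-2.042: |R|=0.88780 <1
  x=-2.004: |R|=0.85528 <1
  x=-1.728: |R|=0.61628 <1
  x=-2.300: |R|=1.10623 >1
  x=-2.205: |R|=1.02628 >1
So |R|<1 on (-2.1739, 0).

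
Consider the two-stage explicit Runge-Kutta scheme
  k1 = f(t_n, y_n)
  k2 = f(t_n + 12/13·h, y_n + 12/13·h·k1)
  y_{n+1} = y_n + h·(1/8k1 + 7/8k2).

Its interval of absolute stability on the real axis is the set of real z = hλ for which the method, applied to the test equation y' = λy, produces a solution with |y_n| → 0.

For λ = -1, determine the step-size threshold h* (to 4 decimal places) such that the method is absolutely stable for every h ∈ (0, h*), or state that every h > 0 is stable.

With y'=λy (z=hλ):
  k1=λy_n ⇒ h·k1=z·y_n;  k2=λ(1+12/13z)y_n ⇒ h·k2=z(1+12/13z)y_n
  y_{n+1}/y_n = 1 + 1/8z + 7/8z(1+12/13z) = 1 + z + 21/26z²
  ⇒ R(z) = 1 + z + 21/26z².

Boundary: |R(x)|=1, x<0.
x=-1.69: |R|=1.6168
R=1: x+21/26x²=0 ⇒ x=−26/21=-1.2381; min R=1−1/(4·21/26)=0.6905>−1
Confirm numerically:
  x=-0.782: |R|=0.71192 <1
  x=-0.594: |R|=0.69098 <1
  x=-0.570: |R|=0.69242 <1
  x=-0.523: |R|=0.69793 <1
  x=-1.824: |R|=1.86317 >1
  x=-1.615: |R|=1.49164 >1
  x=-1.271: |R|=1.03378 >1
Stable set (-1.2381, 0).

(-1.2381,0); λ=-1 ⇒ h* = (26/21)/1 = 1.2381.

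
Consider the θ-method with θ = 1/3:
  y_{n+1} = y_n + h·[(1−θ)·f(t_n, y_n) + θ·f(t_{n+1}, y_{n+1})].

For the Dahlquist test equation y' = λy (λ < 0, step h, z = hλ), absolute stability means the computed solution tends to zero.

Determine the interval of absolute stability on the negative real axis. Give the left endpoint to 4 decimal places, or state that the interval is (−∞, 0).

With y'=λy (z=hλ):
  y_{n+1} = y_n + z·[2/3·y_n + 1/3·y_{n+1}] ⇒ (1 − 1/3z)y_{n+1} = (1 + 2/3z)y_n
  so R(z) = (1 + 2/3z)/(1 − 1/3z).

Boundary: |R(x)|=1, x<0.
x=-1.63: |R|=0.0562
R=−1: 1+2/3x = −1+1/3x ⇒ -1/3x=2 ⇒ x=2/(-1/3)=-6.0000
Confirm numerically:
  x=-5.872: |R|=0.98557 <1
  x=-5.520: |R|=0.94366 <1
  x=-4.073: |R|=0.72756 <1
  x=-3.055: |R|=0.51363 <1
  x=-6.514: |R|=1.05403 >1
  x=-6.304: |R|=1.03267 >1
  x=-6.269: |R|=1.02902 >1
Stable set (-6.0000, 0).

z∈(-6.0000,0).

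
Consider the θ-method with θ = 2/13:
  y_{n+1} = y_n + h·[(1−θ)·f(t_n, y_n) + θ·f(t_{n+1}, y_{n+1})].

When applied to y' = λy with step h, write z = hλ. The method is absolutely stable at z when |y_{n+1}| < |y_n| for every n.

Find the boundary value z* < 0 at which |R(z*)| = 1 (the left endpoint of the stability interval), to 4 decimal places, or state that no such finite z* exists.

left endpoint -2.8889.

Test eqn y'=λy, z=hλ:
  y_{n+1} = y_n + z·[11/13·y_n + 2/13·y_{n+1}] ⇒ (1 − 2/13z)y_{n+1} = (1 + 11/13z)y_n
  Hence R(z) = (1 + 11/13z)/(1 − 2/13z).

Boundary: |R(x)|=1, x<0.
x=-1.68: |R|=0.3350
R=−1: 1+11/13x = −1+2/13x ⇒ -9/13x=2 ⇒ x=2/(-9/13)=-2.8889
Confirm numerically:
  x=-2.680: |R|=0.89760 <1
  x=-2.484: |R|=0.79720 <1
  x=-2.133: |R|=0.60599 <1
  x=-1.946: |R|=0.49763 <1
  x=-2.978: |R|=1.04231 >1
  x=-2.974: |R|=1.04043 >1
Stable set (-2.8889, 0).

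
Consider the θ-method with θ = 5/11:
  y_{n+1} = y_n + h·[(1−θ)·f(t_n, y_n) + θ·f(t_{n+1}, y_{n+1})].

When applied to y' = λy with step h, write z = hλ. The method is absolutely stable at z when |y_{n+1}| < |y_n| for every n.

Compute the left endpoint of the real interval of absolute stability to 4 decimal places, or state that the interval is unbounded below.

Set f=λy, z=hλ:
  y_{n+1} = y_n + z·[6/11·y_n + 5/11·y_{n+1}] ⇒ (1 − 5/11z)y_{n+1} = (1 + 6/11z)y_n
  Hence R(z) = (1 + 6/11z)/(1 − 5/11z).

Need |R(x)|<1, x<0.
x=-1.38: |R|=0.1520
R=−1: 1+6/11x = −1+5/11x ⇒ -1/11x=2 ⇒ x=2/(-1/11)=-22.0000
Confirm numerically:
  x=-17.764: |R|=0.95756 <1
  x=-15.680: |R|=0.92931 <1
  x=-15.119: |R|=0.92054 <1
  x=-22.196: |R|=1.00161 >1
  x=-22.026: |R|=1.00021 >1
So |R|<1 on (-22.0000, 0).

z* = -22.0000.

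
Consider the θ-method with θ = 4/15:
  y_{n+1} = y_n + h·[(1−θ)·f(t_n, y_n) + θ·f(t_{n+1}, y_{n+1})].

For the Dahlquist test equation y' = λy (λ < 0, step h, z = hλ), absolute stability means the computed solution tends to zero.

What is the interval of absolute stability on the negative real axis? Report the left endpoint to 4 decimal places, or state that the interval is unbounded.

With y'=λy (z=hλ):
  y_{n+1} = y_n + z·[11/15·y_n + 4/15·y_{n+1}] ⇒ (1 − 4/15z)y_{n+1} = (1 + 11/15z)y_n
  R(z) = (1 + 11/15z)/(1 − 4/15z).

Find x<0 with |R(x)|<1.
x=-0.93: |R|=0.2548
R=−1: 1+11/15x = −1+4/15x ⇒ -7/15x=2 ⇒ x=2/(-7/15)=-4.2857
Confirm numerically:
  x=-3.373: |R|=0.77576 <1
  x=-3.141: |R|=0.70929 <1
  x=-1.879: |R|=0.25178 <1
  x=-1.820: |R|=0.22531 <1
  x=-4.438: |R|=1.03255 >1
  x=-4.431: |R|=1.03108 >1
Interval (-4.2857, 0).

(-4.2857, 0).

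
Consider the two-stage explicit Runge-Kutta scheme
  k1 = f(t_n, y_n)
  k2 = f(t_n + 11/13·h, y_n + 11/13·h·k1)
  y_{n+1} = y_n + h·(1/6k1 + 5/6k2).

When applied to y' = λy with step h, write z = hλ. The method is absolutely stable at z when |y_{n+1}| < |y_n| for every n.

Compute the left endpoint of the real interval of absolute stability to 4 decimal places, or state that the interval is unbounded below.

Test eqn y'=λy, z=hλ:
  k1=λy_n ⇒ h·k1=z·y_n;  k2=λ(1+11/13z)y_n ⇒ h·k2=z(1+11/13z)y_n
  y_{n+1}/y_n = 1 + 1/6z + 5/6z(1+11/13z) = 1 + z + 55/78z²
  Hence R(z) = 1 + z + 55/78z².

Solve |R(x)|<1 on ℝ⁻.
x=-0.3: |R|=0.7635
R=1: x+55/78x²=0 ⇒ x=−78/55=-1.4182; min R=1−1/(4·55/78)=0.6455>−1
Confirm numerically:
  x=-1.344: |R|=0.92970 <1
  x=-1.238: |R|=0.84271 <1
  x=-0.932: |R|=0.68049 <1
  x=-0.929: |R|=0.67955 <1
  x=-1.794: |R|=1.47541 >1
  x=-1.665: |R|=1.28977 >1
  x=-1.591: |R|=1.19388 >1
So |R|<1 on (-1.4182, 0).

z* = -1.4182.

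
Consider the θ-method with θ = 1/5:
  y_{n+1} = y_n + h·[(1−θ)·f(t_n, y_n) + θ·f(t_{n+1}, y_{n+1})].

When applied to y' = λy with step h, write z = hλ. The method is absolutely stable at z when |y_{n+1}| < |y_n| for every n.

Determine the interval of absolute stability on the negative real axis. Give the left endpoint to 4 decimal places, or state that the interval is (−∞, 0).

z∈(-3.3333,0).

On y'=λy, z=hλ:
  y_{n+1} = y_n + z·[4/5·y_n + 1/5·y_{n+1}] ⇒ (1 − 1/5z)y_{n+1} = (1 + 4/5z)y_n
  so R(z) = (1 + 4/5z)/(1 − 1/5z).

Need |R(x)|<1, x<0.
x=-0.74: |R|=0.3554
R=−1: 1+4/5x = −1+1/5x ⇒ -3/5x=2 ⇒ x=2/(-3/5)=-3.3333
Confirm numerically:
  x=-2.888: |R|=0.83063 <1
  x=-2.741: |R|=0.77044 <1
  x=-1.439: |R|=0.11741 <1
  x=-3.925: |R|=1.19888 >1
  x=-3.667: |R|=1.11550 >1
  x=-3.411: |R|=1.02770 >1
So |R|<1 on (-3.3333, 0).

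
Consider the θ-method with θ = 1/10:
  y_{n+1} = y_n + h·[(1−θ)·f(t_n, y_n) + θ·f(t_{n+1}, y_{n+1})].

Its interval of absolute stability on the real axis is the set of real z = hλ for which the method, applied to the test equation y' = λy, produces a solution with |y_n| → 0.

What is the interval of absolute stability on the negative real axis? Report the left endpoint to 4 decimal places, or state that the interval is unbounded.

z∈(-2.5000,0).

On y'=λy, z=hλ:
  y_{n+1} = y_n + z·[9/10·y_n + 1/10·y_{n+1}] ⇒ (1 − 1/10z)y_{n+1} = (1 + 9/10z)y_n
  Hence R(z) = (1 + 9/10z)/(1 − 1/10z).

Find x<0 with |R(x)|<1.
x=-1.13: |R|=0.0153
R=−1: 1+9/10x = −1+1/10x ⇒ -4/5x=2 ⇒ x=2/(-4/5)=-2.5000
Confirm numerically:
  x=-2.265: |R|=0.84672 <1
  x=-2.074: |R|=0.71774 <1
  x=-1.698: |R|=0.45153 <1
  x=-3.076: |R|=1.35240 >1
  x=-2.889: |R|=1.24145 >1
Interval (-2.5000, 0).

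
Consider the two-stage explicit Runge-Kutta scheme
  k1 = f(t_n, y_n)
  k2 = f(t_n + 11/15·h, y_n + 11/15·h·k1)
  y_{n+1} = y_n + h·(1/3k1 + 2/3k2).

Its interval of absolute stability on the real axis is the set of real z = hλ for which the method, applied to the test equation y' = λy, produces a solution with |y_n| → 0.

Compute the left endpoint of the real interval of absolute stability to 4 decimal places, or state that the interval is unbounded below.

On y'=λy, z=hλ:
  k1=λy_n ⇒ h·k1=z·y_n;  k2=λ(1+11/15z)y_n ⇒ h·k2=z(1+11/15z)y_n
  y_{n+1}/y_n = 1 + 1/3z + 2/3z(1+11/15z) = 1 + z + 22/45z²
  Hence R(z) = 1 + z + 22/45z².

Solve |R(x)|<1 on ℝ⁻.
x=-0.71: |R|=0.5364
R=1: x+22/45x²=0 ⇒ x=−45/22=-2.0455; min R=1−1/(4·22/45)=0.4886>−1
Confirm numerically:
  x=-1.830: |R|=0.80724 <1
  x=-1.303: |R|=0.52704 <1
  x=-1.133: |R|=0.49458 <1
  x=-2.548: |R|=1.62602 >1
  x=-2.365: |R|=1.36947 >1
Stable set (-2.0455, 0).

z* = -2.0455.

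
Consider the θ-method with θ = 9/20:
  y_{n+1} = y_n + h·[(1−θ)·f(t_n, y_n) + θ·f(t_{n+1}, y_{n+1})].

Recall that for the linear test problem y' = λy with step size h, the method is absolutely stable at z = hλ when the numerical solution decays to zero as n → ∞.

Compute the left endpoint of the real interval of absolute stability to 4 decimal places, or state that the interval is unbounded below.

Set f=λy, z=hλ:
  y_{n+1} = y_n + z·[11/20·y_n + 9/20·y_{n+1}] ⇒ (1 − 9/20z)y_{n+1} = (1 + 11/20z)y_n
  R(z) = (1 + 11/20z)/(1 − 9/20z).

Solve |R(x)|<1 on ℝ⁻.
x=-0.42: |R|=0.6468
R=−1: 1+11/20x = −1+9/20x ⇒ -1/10x=2 ⇒ x=2/(-1/10)=-20.0000
Confirm numerically:
  x=-18.566: |R|=0.98467 <1
  x=-16.706: |R|=0.96133 <1
  x=-12.110: |R|=0.87766 <1
  x=-8.232: |R|=0.74985 <1
  x=-20.093: |R|=1.00093 >1
  x=-20.071: |R|=1.00071 >1
Interval (-20.0000, 0).

left endpoint -20.0000.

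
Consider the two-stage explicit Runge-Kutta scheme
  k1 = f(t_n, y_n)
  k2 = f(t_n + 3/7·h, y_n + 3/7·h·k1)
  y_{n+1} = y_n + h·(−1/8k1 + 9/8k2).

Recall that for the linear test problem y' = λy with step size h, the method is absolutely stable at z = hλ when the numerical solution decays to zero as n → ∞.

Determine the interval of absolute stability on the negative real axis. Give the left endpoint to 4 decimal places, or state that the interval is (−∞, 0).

(-2.0741, 0).

With y'=λy (z=hλ):
  k1=λy_n ⇒ h·k1=z·y_n;  k2=λ(1+3/7z)y_n ⇒ h·k2=z(1+3/7z)y_n
  y_{n+1}/y_n = 1 − 1/8z + 9/8z(1+3/7z) = 1 + z + 27/56z²
  so R(z) = 1 + z + 27/56z².

Boundary: |R(x)|=1, x<0.
x=-1.49: |R|=0.5804
R=1: x+27/56x²=0 ⇒ x=−56/27=-2.0741; min R=1−1/(4·27/56)=0.4815>−1
Confirm numerically:
  x=-1.869: |R|=0.81520 <1
  x=-1.721: |R|=0.70703 <1
  x=-0.962: |R|=0.48420 <1
  x=-0.883: |R|=0.49292 <1
  x=-2.413: |R|=1.39431 >1
  x=-2.308: |R|=1.26031 >1
  x=-2.208: |R|=1.14257 >1
So |R|<1 on (-2.0741, 0).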